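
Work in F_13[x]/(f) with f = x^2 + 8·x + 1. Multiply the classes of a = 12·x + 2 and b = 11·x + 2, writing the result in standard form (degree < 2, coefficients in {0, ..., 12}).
Multiply as integer polynomials: a · b = 132·x^2 + 46·x + 4. Reducing coefficients mod 13: a · b ≡ 2·x^2 + 7·x + 4. Now divide by f(x) = x^2 + 8·x + 1 in F_13[x], eliminating the leading term at each step:
  leading term 2·x^2: subtract (2)·f(x) = 2·x^2 + 3·x + 2, leaving 4·x + 2 (coefficients mod 13)
The degree is now < 2, so this is the remainder. Hence a · b ≡ 4·x + 2 in F_13[x]/(f).

Final answer: a · b ≡ 4·x + 2 (mod f(x))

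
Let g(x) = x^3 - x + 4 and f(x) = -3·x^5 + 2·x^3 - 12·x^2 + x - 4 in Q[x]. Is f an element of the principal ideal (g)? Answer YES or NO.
YES

In Q[x] the ideal (g) consists of all multiples of g, so f ∈ (g) iff g | f, i.e. iff the remainder of f on division by g is 0. Divide f by g (g is monic, so eliminate the leading term of the running remainder at each step):
  leading term -3·x^5: subtract (-3·x^2)·g(x) = -3·x^5 + 3·x^3 - 12·x^2, leaving -x^3 + x - 4
  leading term -x^3: subtract (-1)·g(x) = -x^3 + x - 4, leaving 0
The remainder is 0, so f(x) = g(x) · h(x) with h(x) = -3·x^2 - 1. Hence g | f, i.e. f ∈ (g).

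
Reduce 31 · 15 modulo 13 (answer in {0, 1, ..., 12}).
Reduce the factors first: 31 ≡ 5, 15 ≡ 2 (mod 13), so 31 · 15 ≡ 5 · 2 (mod 13). 5 · 2 = 10. Dividing by 13: 10 = 0·13 + 10. So (31 · 15) mod 13 = 10.

Final answer: 10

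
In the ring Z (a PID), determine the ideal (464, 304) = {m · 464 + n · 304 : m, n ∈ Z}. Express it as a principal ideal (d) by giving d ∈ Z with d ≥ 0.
(464, 304) = (16); d = 16

In the PID Z, (a, b) is generated by gcd(a, b). Compute gcd(464, 304) with the extended Euclidean algorithm, tracking rows (r, s, t) with s·464 + t·304 = r:
  row A: (464, 1, 0)   [1·464 + 0·304 = 464]
  row B: (304, 0, 1)   [0·464 + 1·304 = 304]
  464 = 1·304 + 160   → row C = row A − 1·row B = (160, 1, −1)   [check: 1·464 − 1·304 = 160]
  304 = 1·160 + 144   → row D = row B − 1·row C = (144, −1, 2)   [check: −1·464 + 2·304 = 144]
  160 = 1·144 + 16   → row E = row C − 1·row D = (16, 2, −3)   [check: 2·464 − 3·304 = 16]
  144 = 9·16 + 0   → remainder 0, stop. gcd = 16 (last nonzero row E).
So gcd(464, 304) = 16, with Bézout identity 2·464 − 3·304 = 16. Containment (⊇): the Bézout identity exhibits 16 as an element of (464, 304), giving (16) ⊆ (464, 304). Containment (⊆): since 16 | 464 and 16 | 304 (464 = 16·29, 304 = 16·19), every Z-linear combination of 464 and 304 is divisible by 16, so (464, 304) ⊆ (16). Therefore (464, 304) = (16), d = 16.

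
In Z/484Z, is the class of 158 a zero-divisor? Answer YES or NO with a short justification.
gcd(158, 484) = 2 > 1, so 158 is not a unit in Z/484Z. In Z/nZ every nonzero non-unit is a zero-divisor: explicitly, take b = 484/gcd = 242 ≠ 0 (mod 484); then 158·242 = 38236 = 79·484, i.e. 158·242 ≡ 0 (mod 484). So 158 is a zero-divisor.

Final answer: YES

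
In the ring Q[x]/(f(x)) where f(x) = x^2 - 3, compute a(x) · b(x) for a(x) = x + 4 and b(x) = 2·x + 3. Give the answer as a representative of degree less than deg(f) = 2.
First multiply in Q[x] without reducing: a · b = 2·x^2 + 11·x + 12. Now divide by f(x) = x^2 - 3, eliminating the leading term at each step:
  leading term 2·x^2: subtract (2)·f(x) = 2·x^2 - 6, leaving 11·x + 18
The degree is now < 2, so this is the remainder. Hence a · b ≡ 11·x + 18 in Q[x]/(f).

Final answer: a · b ≡ 11·x + 18 (mod f(x))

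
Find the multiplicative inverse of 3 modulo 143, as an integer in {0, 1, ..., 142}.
3^(−1) ≡ 48 (mod 143)

Apply the extended Euclidean algorithm to (143, 3), tracking rows (r, s, t) with s·143 + t·3 = r. Each division r_prev = q·r_cur + r_new produces the new row as (previous row) − q·(current row):
  row A: (143, 1, 0)   [1·143 + 0·3 = 143]
  row B: (3, 0, 1)   [0·143 + 1·3 = 3]
  143 = 47·3 + 2   → row C = row A − 47·row B = (2, 1, −47)   [check: 1·143 − 47·3 = 2]
  3 = 1·2 + 1   → row D = row B − 1·row C = (1, −1, 48)   [check: −1·143 + 48·3 = 1]
  2 = 2·1 + 0   → remainder 0, stop. gcd = 1 (last nonzero row D).
The gcd is 1, so 3 is invertible mod 143. The last nonzero row gives −1·143 + 48·3 = 1, so t = 48. So 3^(−1) ≡ 48 (mod 143). Verify: 3 · 48 = 144 ≡ 1 (mod 143). ✓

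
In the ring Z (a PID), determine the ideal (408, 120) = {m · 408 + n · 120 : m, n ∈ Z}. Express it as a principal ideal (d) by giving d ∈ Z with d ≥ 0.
In the PID Z, (a, b) is generated by gcd(a, b). Compute gcd(408, 120) with the extended Euclidean algorithm, tracking rows (r, s, t) with s·408 + t·120 = r:
  row A: (408, 1, 0)   [1·408 + 0·120 = 408]
  row B: (120, 0, 1)   [0·408 + 1·120 = 120]
  408 = 3·120 + 48   → row C = row A − 3·row B = (48, 1, −3)   [check: 1·408 − 3·120 = 48]
  120 = 2·48 + 24   → row D = row B − 2·row C = (24, −2, 7)   [check: −2·408 + 7·120 = 24]
  48 = 2·24 + 0   → remainder 0, stop. gcd = 24 (last nonzero row D).
So gcd(408, 120) = 24, with Bézout identity −2·408 + 7·120 = 24. Containment (⊇): the Bézout identity exhibits 24 as an element of (408, 120), giving (24) ⊆ (408, 120). Containment (⊆): since 24 | 408 and 24 | 120 (408 = 24·17, 120 = 24·5), every Z-linear combination of 408 and 120 is divisible by 24, so (408, 120) ⊆ (24). Therefore (408, 120) = (24), d = 24.

Final answer: (408, 120) = (24); d = 24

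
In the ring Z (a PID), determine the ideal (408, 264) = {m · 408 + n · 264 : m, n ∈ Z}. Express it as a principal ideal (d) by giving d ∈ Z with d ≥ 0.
(408, 264) = (24); d = 24

In the PID Z, (a, b) is generated by gcd(a, b). Compute gcd(408, 264) with the extended Euclidean algorithm, tracking rows (r, s, t) with s·408 + t·264 = r:
  row A: (408, 1, 0)   [1·408 + 0·264 = 408]
  row B: (264, 0, 1)   [0·408 + 1·264 = 264]
  408 = 1·264 + 144   → row C = row A − 1·row B = (144, 1, −1)   [check: 1·408 − 1·264 = 144]
  264 = 1·144 + 120   → row D = row B − 1·row C = (120, −1, 2)   [check: −1·408 + 2·264 = 120]
  144 = 1·120 + 24   → row E = row C − 1·row D = (24, 2, −3)   [check: 2·408 − 3·264 = 24]
  120 = 5·24 + 0   → remainder 0, stop. gcd = 24 (last nonzero row E).
So gcd(408, 264) = 24, with Bézout identity 2·408 − 3·264 = 24. Containment (⊇): the Bézout identity exhibits 24 as an element of (408, 264), giving (24) ⊆ (408, 264). Containment (⊆): since 24 | 408 and 24 | 264 (408 = 24·17, 264 = 24·11), every Z-linear combination of 408 and 264 is divisible by 24, so (408, 264) ⊆ (24). Therefore (408, 264) = (24), d = 24.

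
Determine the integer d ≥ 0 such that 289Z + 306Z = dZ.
(289, 306) = (17); d = 17

In the PID Z, (a, b) is generated by gcd(a, b). Compute gcd(306, 289) with the extended Euclidean algorithm, tracking rows (r, s, t) with s·306 + t·289 = r:
  row A: (306, 1, 0)   [1·306 + 0·289 = 306]
  row B: (289, 0, 1)   [0·306 + 1·289 = 289]
  306 = 1·289 + 17   → row C = row A − 1·row B = (17, 1, −1)   [check: 1·306 − 1·289 = 17]
  289 = 17·17 + 0   → remainder 0, stop. gcd = 17 (last nonzero row C).
So gcd(289, 306) = 17, with Bézout identity 1·306 − 1·289 = 17. Containment (⊇): the Bézout identity exhibits 17 as an element of (289, 306), giving (17) ⊆ (289, 306). Containment (⊆): since 17 | 289 and 17 | 306 (289 = 17·17, 306 = 17·18), every Z-linear combination of 289 and 306 is divisible by 17, so (289, 306) ⊆ (17). Therefore (289, 306) = (17), d = 17.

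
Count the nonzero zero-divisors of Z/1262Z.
Z/1262Z has 631 nonzero zero-divisors

In Z/1262Z each nonzero element is either a unit (gcd with 1262 is 1) or a zero-divisor (gcd > 1). The number of units is φ(1262): factorise 1262 = 2 · 631, so φ(1262) = (2 − 1) · (631 − 1) = 1 · 630 = 630. The nonzero elements number 1262 − 1 = 1261. Hence the nonzero zero-divisors number 1261 − 630 = 631.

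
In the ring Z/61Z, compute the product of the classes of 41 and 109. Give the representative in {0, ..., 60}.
Reduce the factors first: 109 ≡ 48 (mod 61), so 41 · 109 ≡ 41 · 48 (mod 61). 41 · 48 = 1968. Dividing by 61: 1968 = 32·61 + 16. So (41 · 109) mod 61 = 16.

Final answer: 16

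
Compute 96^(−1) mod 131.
96^(−1) ≡ 116 (mod 131)

Apply the extended Euclidean algorithm to (131, 96), tracking rows (r, s, t) with s·131 + t·96 = r. Each division r_prev = q·r_cur + r_new produces the new row as (previous row) − q·(current row):
  row A: (131, 1, 0)   [1·131 + 0·96 = 131]
  row B: (96, 0, 1)   [0·131 + 1·96 = 96]
  131 = 1·96 + 35   → row C = row A − 1·row B = (35, 1, −1)   [check: 1·131 − 1·96 = 35]
  96 = 2·35 + 26   → row D = row B − 2·row C = (26, −2, 3)   [check: −2·131 + 3·96 = 26]
  35 = 1·26 + 9   → row E = row C − 1·row D = (9, 3, −4)   [check: 3·131 − 4·96 = 9]
  26 = 2·9 + 8   → row F = row D − 2·row E = (8, −8, 11)   [check: −8·131 + 11·96 = 8]
  9 = 1·8 + 1   → row G = row E − 1·row F = (1, 11, −15)   [check: 11·131 − 15·96 = 1]
  8 = 8·1 + 0   → remainder 0, stop. gcd = 1 (last nonzero row G).
The gcd is 1, so 96 is invertible mod 131. The last nonzero row gives 11·131 − 15·96 = 1, so t = −15. So 96^(−1) ≡ −15 ≡ 116 (mod 131). Verify: 96 · 116 = 11136 ≡ 1 (mod 131). ✓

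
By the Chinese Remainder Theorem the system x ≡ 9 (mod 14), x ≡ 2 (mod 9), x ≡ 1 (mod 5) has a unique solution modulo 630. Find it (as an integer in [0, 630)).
x ≡ 191 (mod 630); the representative in [0, 630) is 191

The moduli 14, 9, 5 are pairwise coprime, so by the CRT there is a unique solution mod 14·9·5 = 630.
Solve by successive substitution. Start with x ≡ 9 (mod 14).
  Combine with x ≡ 2 (mod 9): write x = 9 + 14·t and require 9 + 14·t ≡ 2 (mod 9), i.e. 14·t ≡ 2 − 9 ≡ 2 (mod 9). Since 14^(−1) ≡ 2 (mod 9) (14 ≡ 5 (mod 9)), t ≡ 2·2 ≡ 4 (mod 9). So x ≡ 9 + 14·4 = 65 (mod 126).
  Combine with x ≡ 1 (mod 5): write x = 65 + 126·t and require 65 + 126·t ≡ 1 (mod 5), i.e. 126·t ≡ 1 − 65 ≡ 1 (mod 5). Since 126^(−1) ≡ 1 (mod 5) (126 ≡ 1 (mod 5)), t ≡ 1·1 ≡ 1 (mod 5). So x ≡ 65 + 126·1 = 191 (mod 630).
Unique solution in [0, 630): x = 191.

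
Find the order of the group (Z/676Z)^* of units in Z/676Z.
(Z/676Z)^* consists of the classes a with gcd(a, 676) = 1, so its order is φ(676). φ is multiplicative, with φ(p^e) = p^e − p^(e−1). Factorise 676 = 2^2 · 13^2. Then
  φ(676) = (2^2 − 2^1) · (13^2 − 13^1) = 2 · 156 = 312.
Thus |(Z/676Z)^*| = 312.

Final answer: |(Z/676Z)^*| = 312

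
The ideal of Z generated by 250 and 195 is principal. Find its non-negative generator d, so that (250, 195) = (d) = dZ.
In the PID Z, (a, b) is generated by gcd(a, b). Compute gcd(250, 195) with the extended Euclidean algorithm, tracking rows (r, s, t) with s·250 + t·195 = r:
  row A: (250, 1, 0)   [1·250 + 0·195 = 250]
  row B: (195, 0, 1)   [0·250 + 1·195 = 195]
  250 = 1·195 + 55   → row C = row A − 1·row B = (55, 1, −1)   [check: 1·250 − 1·195 = 55]
  195 = 3·55 + 30   → row D = row B − 3·row C = (30, −3, 4)   [check: −3·250 + 4·195 = 30]
  55 = 1·30 + 25   → row E = row C − 1·row D = (25, 4, −5)   [check: 4·250 − 5·195 = 25]
  30 = 1·25 + 5   → row F = row D − 1·row E = (5, −7, 9)   [check: −7·250 + 9·195 = 5]
  25 = 5·5 + 0   → remainder 0, stop. gcd = 5 (last nonzero row F).
So gcd(250, 195) = 5, with Bézout identity −7·250 + 9·195 = 5. Containment (⊇): the Bézout identity exhibits 5 as an element of (250, 195), giving (5) ⊆ (250, 195). Containment (⊆): since 5 | 250 and 5 | 195 (250 = 5·50, 195 = 5·39), every Z-linear combination of 250 and 195 is divisible by 5, so (250, 195) ⊆ (5). Therefore (250, 195) = (5), d = 5.

Final answer: (250, 195) = (5); d = 5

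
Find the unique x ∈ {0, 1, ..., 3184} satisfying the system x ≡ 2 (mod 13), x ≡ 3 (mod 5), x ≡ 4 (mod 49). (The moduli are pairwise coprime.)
x ≡ 1523 (mod 3185); the representative in [0, 3185) is 1523

The moduli 13, 5, 49 are pairwise coprime, so by the CRT there is a unique solution mod 13·5·49 = 3185.
Solve by successive substitution. Start with x ≡ 2 (mod 13).
  Combine with x ≡ 3 (mod 5): write x = 2 + 13·t and require 2 + 13·t ≡ 3 (mod 5), i.e. 13·t ≡ 3 − 2 ≡ 1 (mod 5). Since 13^(−1) ≡ 2 (mod 5) (13 ≡ 3 (mod 5)), t ≡ 2·1 ≡ 2 (mod 5). So x ≡ 2 + 13·2 = 28 (mod 65).
  Combine with x ≡ 4 (mod 49): write x = 28 + 65·t and require 28 + 65·t ≡ 4 (mod 49), i.e. 65·t ≡ 4 − 28 ≡ 25 (mod 49). Since 65^(−1) ≡ 46 (mod 49) (65 ≡ 16 (mod 49)), t ≡ 46·25 ≡ 23 (mod 49). So x ≡ 28 + 65·23 = 1523 (mod 3185).
Unique solution in [0, 3185): x = 1523.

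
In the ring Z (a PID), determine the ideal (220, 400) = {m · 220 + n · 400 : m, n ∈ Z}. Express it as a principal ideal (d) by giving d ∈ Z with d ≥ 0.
In the PID Z, (a, b) is generated by gcd(a, b). Compute gcd(400, 220) with the extended Euclidean algorithm, tracking rows (r, s, t) with s·400 + t·220 = r:
  row A: (400, 1, 0)   [1·400 + 0·220 = 400]
  row B: (220, 0, 1)   [0·400 + 1·220 = 220]
  400 = 1·220 + 180   → row C = row A − 1·row B = (180, 1, −1)   [check: 1·400 − 1·220 = 180]
  220 = 1·180 + 40   → row D = row B − 1·row C = (40, −1, 2)   [check: −1·400 + 2·220 = 40]
  180 = 4·40 + 20   → row E = row C − 4·row D = (20, 5, −9)   [check: 5·400 − 9·220 = 20]
  40 = 2·20 + 0   → remainder 0, stop. gcd = 20 (last nonzero row E).
So gcd(220, 400) = 20, with Bézout identity 5·400 − 9·220 = 20. Containment (⊇): the Bézout identity exhibits 20 as an element of (220, 400), giving (20) ⊆ (220, 400). Containment (⊆): since 20 | 220 and 20 | 400 (220 = 20·11, 400 = 20·20), every Z-linear combination of 220 and 400 is divisible by 20, so (220, 400) ⊆ (20). Therefore (220, 400) = (20), d = 20.

Final answer: (220, 400) = (20); d = 20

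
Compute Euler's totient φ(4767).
φ(4767) = 2712

φ is multiplicative, with φ(p^e) = p^e − p^(e−1). Factorise 4767 = 3 · 7 · 227. Then
  φ(4767) = (3 − 1) · (7 − 1) · (227 − 1) = 2 · 6 · 226 = 2712.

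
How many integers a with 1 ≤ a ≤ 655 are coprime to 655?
The number of a ∈ {1, ..., 655} with gcd(a, 655) = 1 is by definition Euler's totient φ(655). φ is multiplicative, with φ(p^e) = p^e − p^(e−1). Factorise 655 = 5 · 131. Then
  φ(655) = (5 − 1) · (131 − 1) = 4 · 130 = 520.
So there are 520 such integers.

Final answer: 520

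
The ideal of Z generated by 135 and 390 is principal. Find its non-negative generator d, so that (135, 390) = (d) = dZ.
(135, 390) = (15); d = 15

In the PID Z, (a, b) is generated by gcd(a, b). Compute gcd(390, 135) with the extended Euclidean algorithm, tracking rows (r, s, t) with s·390 + t·135 = r:
  row A: (390, 1, 0)   [1·390 + 0·135 = 390]
  row B: (135, 0, 1)   [0·390 + 1·135 = 135]
  390 = 2·135 + 120   → row C = row A − 2·row B = (120, 1, −2)   [check: 1·390 − 2·135 = 120]
  135 = 1·120 + 15   → row D = row B − 1·row C = (15, −1, 3)   [check: −1·390 + 3·135 = 15]
  120 = 8·15 + 0   → remainder 0, stop. gcd = 15 (last nonzero row D).
So gcd(135, 390) = 15, with Bézout identity −1·390 + 3·135 = 15. Containment (⊇): the Bézout identity exhibits 15 as an element of (135, 390), giving (15) ⊆ (135, 390). Containment (⊆): since 15 | 135 and 15 | 390 (135 = 15·9, 390 = 15·26), every Z-linear combination of 135 and 390 is divisible by 15, so (135, 390) ⊆ (15). Therefore (135, 390) = (15), d = 15.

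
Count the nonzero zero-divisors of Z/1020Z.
In Z/1020Z each nonzero element is either a unit (gcd with 1020 is 1) or a zero-divisor (gcd > 1). The number of units is φ(1020): factorise 1020 = 2^2 · 3 · 5 · 17, so φ(1020) = (2^2 − 2^1) · (3 − 1) · (5 − 1) · (17 − 1) = 2 · 2 · 4 · 16 = 256. The nonzero elements number 1020 − 1 = 1019. Hence the nonzero zero-divisors number 1019 − 256 = 763.

Final answer: Z/1020Z has 763 nonzero zero-divisors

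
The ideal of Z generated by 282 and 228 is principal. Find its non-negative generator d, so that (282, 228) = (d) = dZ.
(282, 228) = (6); d = 6

In the PID Z, (a, b) is generated by gcd(a, b). Compute gcd(282, 228) with the extended Euclidean algorithm, tracking rows (r, s, t) with s·282 + t·228 = r:
  row A: (282, 1, 0)   [1·282 + 0·228 = 282]
  row B: (228, 0, 1)   [0·282 + 1·228 = 228]
  282 = 1·228 + 54   → row C = row A − 1·row B = (54, 1, −1)   [check: 1·282 − 1·228 = 54]
  228 = 4·54 + 12   → row D = row B − 4·row C = (12, −4, 5)   [check: −4·282 + 5·228 = 12]
  54 = 4·12 + 6   → row E = row C − 4·row D = (6, 17, −21)   [check: 17·282 − 21·228 = 6]
  12 = 2·6 + 0   → remainder 0, stop. gcd = 6 (last nonzero row E).
So gcd(282, 228) = 6, with Bézout identity 17·282 − 21·228 = 6. Containment (⊇): the Bézout identity exhibits 6 as an element of (282, 228), giving (6) ⊆ (282, 228). Containment (⊆): since 6 | 282 and 6 | 228 (282 = 6·47, 228 = 6·38), every Z-linear combination of 282 and 228 is divisible by 6, so (282, 228) ⊆ (6). Therefore (282, 228) = (6), d = 6.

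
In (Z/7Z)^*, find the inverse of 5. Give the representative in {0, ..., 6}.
5^(−1) ≡ 3 (mod 7)

Apply the extended Euclidean algorithm to (7, 5), tracking rows (r, s, t) with s·7 + t·5 = r. Each division r_prev = q·r_cur + r_new produces the new row as (previous row) − q·(current row):
  row A: (7, 1, 0)   [1·7 + 0·5 = 7]
  row B: (5, 0, 1)   [0·7 + 1·5 = 5]
  7 = 1·5 + 2   → row C = row A − 1·row B = (2, 1, −1)   [check: 1·7 − 1·5 = 2]
  5 = 2·2 + 1   → row D = row B − 2·row C = (1, −2, 3)   [check: −2·7 + 3·5 = 1]
  2 = 2·1 + 0   → remainder 0, stop. gcd = 1 (last nonzero row D).
The gcd is 1, so 5 is invertible mod 7. The last nonzero row gives −2·7 + 3·5 = 1, so t = 3. So 5^(−1) ≡ 3 (mod 7). Verify: 5 · 3 = 15 ≡ 1 (mod 7). ✓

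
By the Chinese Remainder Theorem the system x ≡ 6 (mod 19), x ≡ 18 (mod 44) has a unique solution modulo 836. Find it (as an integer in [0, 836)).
The moduli 19, 44 are pairwise coprime, so by the CRT there is a unique solution mod 19·44 = 836.
Solve by successive substitution. Start with x ≡ 6 (mod 19).
  Combine with x ≡ 18 (mod 44): write x = 6 + 19·t and require 6 + 19·t ≡ 18 (mod 44), i.e. 19·t ≡ 18 − 6 ≡ 12 (mod 44). Since 19^(−1) ≡ 7 (mod 44), t ≡ 7·12 ≡ 40 (mod 44). So x ≡ 6 + 19·40 = 766 (mod 836).
Unique solution in [0, 836): x = 766.

Final answer: x ≡ 766 (mod 836); the representative in [0, 836) is 766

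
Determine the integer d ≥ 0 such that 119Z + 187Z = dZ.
(119, 187) = (17); d = 17

In the PID Z, (a, b) is generated by gcd(a, b). Compute gcd(187, 119) with the extended Euclidean algorithm, tracking rows (r, s, t) with s·187 + t·119 = r:
  row A: (187, 1, 0)   [1·187 + 0·119 = 187]
  row B: (119, 0, 1)   [0·187 + 1·119 = 119]
  187 = 1·119 + 68   → row C = row A − 1·row B = (68, 1, −1)   [check: 1·187 − 1·119 = 68]
  119 = 1·68 + 51   → row D = row B − 1·row C = (51, −1, 2)   [check: −1·187 + 2·119 = 51]
  68 = 1·51 + 17   → row E = row C − 1·row D = (17, 2, −3)   [check: 2·187 − 3·119 = 17]
  51 = 3·17 + 0   → remainder 0, stop. gcd = 17 (last nonzero row E).
So gcd(119, 187) = 17, with Bézout identity 2·187 − 3·119 = 17. Containment (⊇): the Bézout identity exhibits 17 as an element of (119, 187), giving (17) ⊆ (119, 187). Containment (⊆): since 17 | 119 and 17 | 187 (119 = 17·7, 187 = 17·11), every Z-linear combination of 119 and 187 is divisible by 17, so (119, 187) ⊆ (17). Therefore (119, 187) = (17), d = 17.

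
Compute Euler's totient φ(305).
φ is multiplicative, with φ(p^e) = p^e − p^(e−1). Factorise 305 = 5 · 61. Then
  φ(305) = (5 − 1) · (61 − 1) = 4 · 60 = 240.

Final answer: φ(305) = 240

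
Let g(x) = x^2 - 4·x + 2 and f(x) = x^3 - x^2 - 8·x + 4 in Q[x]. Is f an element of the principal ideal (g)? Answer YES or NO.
NO

In Q[x] the ideal (g) consists of all multiples of g, so f ∈ (g) iff g | f, i.e. iff the remainder of f on division by g is 0. Divide f by g (g is monic, so eliminate the leading term of the running remainder at each step):
  leading term x^3: subtract (x)·g(x) = x^3 - 4·x^2 + 2·x, leaving 3·x^2 - 10·x + 4
  leading term 3·x^2: subtract (3)·g(x) = 3·x^2 - 12·x + 6, leaving 2·x - 2
The remainder r(x) = 2·x - 2 ≠ 0 (and deg r < deg g), so g ∤ f, i.e. f ∉ (g).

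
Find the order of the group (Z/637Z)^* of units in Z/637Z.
|(Z/637Z)^*| = 504

(Z/637Z)^* consists of the classes a with gcd(a, 637) = 1, so its order is φ(637). φ is multiplicative, with φ(p^e) = p^e − p^(e−1). Factorise 637 = 7^2 · 13. Then
  φ(637) = (7^2 − 7^1) · (13 − 1) = 42 · 12 = 504.
Thus |(Z/637Z)^*| = 504.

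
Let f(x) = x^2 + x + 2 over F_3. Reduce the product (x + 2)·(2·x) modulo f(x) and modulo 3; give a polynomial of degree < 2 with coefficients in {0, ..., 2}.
a · b ≡ 2·x + 2 (mod f(x))

Multiply as integer polynomials: a · b = 2·x^2 + 4·x. Reducing coefficients mod 3: a · b ≡ 2·x^2 + x. Now divide by f(x) = x^2 + x + 2 in F_3[x], eliminating the leading term at each step:
  leading term 2·x^2: subtract (2)·f(x) = 2·x^2 + 2·x + 1, leaving 2·x + 2 (coefficients mod 3)
The degree is now < 2, so this is the remainder. Hence a · b ≡ 2·x + 2 in F_3[x]/(f).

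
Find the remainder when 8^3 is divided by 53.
35

Use repeated squaring. Binary(3) = 11. Walk through the bits of the exponent 3 left-to-right: at each bit after the leading one, square the running value, then multiply by 8 if the bit is 1 (always reducing mod 53):
  bit 1 = 1 (leading): start with 8.
  bit 2 = 1: square 8^2 = 64 ≡ 11; bit is 1, so multiply 11·8 = 88 ≡ 35 (mod 53).
Final value: 8^3 ≡ 35 (mod 53).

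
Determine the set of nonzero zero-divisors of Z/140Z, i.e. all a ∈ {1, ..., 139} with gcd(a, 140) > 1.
An element a ∈ Z/140Z (with a ≠ 0) is a zero-divisor iff gcd(a, 140) > 1 (because a is a unit precisely when gcd(a, n) = 1, and in Z/nZ every nonzero, non-unit element is a zero-divisor). Scan a = 1, ..., 139 and keep those with gcd(a, 140) > 1:
  gcd(2, 140) = 2, gcd(4, 140) = 4, gcd(5, 140) = 5, gcd(6, 140) = 2, gcd(7, 140) = 7, gcd(8, 140) = 4, gcd(10, 140) = 10, gcd(12, 140) = 4, gcd(14, 140) = 14, gcd(15, 140) = 5, gcd(16, 140) = 4, gcd(18, 140) = 2, gcd(20, 140) = 20, gcd(21, 140) = 7, gcd(22, 140) = 2, gcd(24, 140) = 4, gcd(25, 140) = 5, gcd(26, 140) = 2, gcd(28, 140) = 28, gcd(30, 140) = 10, gcd(32, 140) = 4, gcd(34, 140) = 2, gcd(35, 140) = 35, gcd(36, 140) = 4, gcd(38, 140) = 2, gcd(40, 140) = 20, gcd(42, 140) = 14, gcd(44, 140) = 4, gcd(45, 140) = 5, gcd(46, 140) = 2, gcd(48, 140) = 4, gcd(49, 140) = 7, gcd(50, 140) = 10, gcd(52, 140) = 4, gcd(54, 140) = 2, gcd(55, 140) = 5, gcd(56, 140) = 28, gcd(58, 140) = 2, gcd(60, 140) = 20, gcd(62, 140) = 2, gcd(63, 140) = 7, gcd(64, 140) = 4, gcd(65, 140) = 5, gcd(66, 140) = 2, gcd(68, 140) = 4, gcd(70, 140) = 70, gcd(72, 140) = 4, gcd(74, 140) = 2, gcd(75, 140) = 5, gcd(76, 140) = 4, gcd(77, 140) = 7, gcd(78, 140) = 2, gcd(80, 140) = 20, gcd(82, 140) = 2, gcd(84, 140) = 28, gcd(85, 140) = 5, gcd(86, 140) = 2, gcd(88, 140) = 4, gcd(90, 140) = 10, gcd(91, 140) = 7, gcd(92, 140) = 4, gcd(94, 140) = 2, gcd(95, 140) = 5, gcd(96, 140) = 4, gcd(98, 140) = 14, gcd(100, 140) = 20, gcd(102, 140) = 2, gcd(104, 140) = 4, gcd(105, 140) = 35, gcd(106, 140) = 2, gcd(108, 140) = 4, gcd(110, 140) = 10, gcd(112, 140) = 28, gcd(114, 140) = 2, gcd(115, 140) = 5, gcd(116, 140) = 4, gcd(118, 140) = 2, gcd(119, 140) = 7, gcd(120, 140) = 20, gcd(122, 140) = 2, gcd(124, 140) = 4, gcd(125, 140) = 5, gcd(126, 140) = 14, gcd(128, 140) = 4, gcd(130, 140) = 10, gcd(132, 140) = 4, gcd(133, 140) = 7, gcd(134, 140) = 2, gcd(135, 140) = 5, gcd(136, 140) = 4, gcd(138, 140) = 2.
All other a ∈ {1, ..., 139} have gcd(a, 140) = 1 and are units. So the nonzero zero-divisors are exactly the 91 values of a appearing in this scan.

Final answer: nonzero zero-divisors of Z/140Z = {2, 4, 5, 6, 7, 8, 10, 12, 14, 15, 16, 18, 20, 21, 22, 24, 25, 26, 28, 30, 32, 34, 35, 36, 38, 40, 42, 44, 45, 46, 48, 49, 50, 52, 54, 55, 56, 58, 60, 62, 63, 64, 65, 66, 68, 70, 72, 74, 75, 76, 77, 78, 80, 82, 84, 85, 86, 88, 90, 91, 92, 94, 95, 96, 98, 100, 102, 104, 105, 106, 108, 110, 112, 114, 115, 116, 118, 119, 120, 122, 124, 125, 126, 128, 130, 132, 133, 134, 135, 136, 138}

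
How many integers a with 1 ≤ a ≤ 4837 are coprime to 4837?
4140

The number of a ∈ {1, ..., 4837} with gcd(a, 4837) = 1 is by definition Euler's totient φ(4837). φ is multiplicative, with φ(p^e) = p^e − p^(e−1). Factorise 4837 = 7 · 691. Then
  φ(4837) = (7 − 1) · (691 − 1) = 6 · 690 = 4140.
So there are 4140 such integers.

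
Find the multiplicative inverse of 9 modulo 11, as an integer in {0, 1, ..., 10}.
Apply the extended Euclidean algorithm to (11, 9), tracking rows (r, s, t) with s·11 + t·9 = r. Each division r_prev = q·r_cur + r_new produces the new row as (previous row) − q·(current row):
  row A: (11, 1, 0)   [1·11 + 0·9 = 11]
  row B: (9, 0, 1)   [0·11 + 1·9 = 9]
  11 = 1·9 + 2   → row C = row A − 1·row B = (2, 1, −1)   [check: 1·11 − 1·9 = 2]
  9 = 4·2 + 1   → row D = row B − 4·row C = (1, −4, 5)   [check: −4·11 + 5·9 = 1]
  2 = 2·1 + 0   → remainder 0, stop. gcd = 1 (last nonzero row D).
The gcd is 1, so 9 is invertible mod 11. The last nonzero row gives −4·11 + 5·9 = 1, so t = 5. So 9^(−1) ≡ 5 (mod 11). Verify: 9 · 5 = 45 ≡ 1 (mod 11). ✓

Final answer: 9^(−1) ≡ 5 (mod 11)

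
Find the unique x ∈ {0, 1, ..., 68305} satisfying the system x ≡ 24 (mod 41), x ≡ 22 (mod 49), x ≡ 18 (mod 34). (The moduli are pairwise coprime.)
x ≡ 51766 (mod 68306); the representative in [0, 68306) is 51766

The moduli 41, 49, 34 are pairwise coprime, so by the CRT there is a unique solution mod 41·49·34 = 68306.
Solve by successive substitution. Start with x ≡ 24 (mod 41).
  Combine with x ≡ 22 (mod 49): write x = 24 + 41·t and require 24 + 41·t ≡ 22 (mod 49), i.e. 41·t ≡ 22 − 24 ≡ 47 (mod 49). Since 41^(−1) ≡ 6 (mod 49), t ≡ 6·47 ≡ 37 (mod 49). So x ≡ 24 + 41·37 = 1541 (mod 2009).
  Combine with x ≡ 18 (mod 34): write x = 1541 + 2009·t and require 1541 + 2009·t ≡ 18 (mod 34), i.e. 2009·t ≡ 18 − 1541 ≡ 7 (mod 34). Since 2009^(−1) ≡ 23 (mod 34) (2009 ≡ 3 (mod 34)), t ≡ 23·7 ≡ 25 (mod 34). So x ≡ 1541 + 2009·25 = 51766 (mod 68306).
Unique solution in [0, 68306): x = 51766.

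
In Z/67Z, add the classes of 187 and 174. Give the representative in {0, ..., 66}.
Reduce the summands first: 187 ≡ 53, 174 ≡ 40 (mod 67), so 187 + 174 ≡ 53 + 40 (mod 67). 53 + 40 = 93; 93 = 1·67 + 26, so (187 + 174) mod 67 = 26.

Final answer: 26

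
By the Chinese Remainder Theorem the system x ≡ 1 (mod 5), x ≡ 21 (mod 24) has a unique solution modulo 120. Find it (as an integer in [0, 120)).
x ≡ 21 (mod 120); the representative in [0, 120) is 21

The moduli 5, 24 are pairwise coprime, so by the CRT there is a unique solution mod 5·24 = 120.
Solve by successive substitution. Start with x ≡ 1 (mod 5).
  Combine with x ≡ 21 (mod 24): write x = 1 + 5·t and require 1 + 5·t ≡ 21 (mod 24), i.e. 5·t ≡ 21 − 1 ≡ 20 (mod 24). Since 5^(−1) ≡ 5 (mod 24), t ≡ 5·20 ≡ 4 (mod 24). So x ≡ 1 + 5·4 = 21 (mod 120).
Unique solution in [0, 120): x = 21.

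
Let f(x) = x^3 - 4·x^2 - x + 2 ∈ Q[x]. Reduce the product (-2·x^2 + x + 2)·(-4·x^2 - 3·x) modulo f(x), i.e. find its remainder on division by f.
First multiply in Q[x] without reducing: a · b = 8·x^4 + 2·x^3 - 11·x^2 - 6·x. Now divide by f(x) = x^3 - 4·x^2 - x + 2, eliminating the leading term at each step:
  leading term 8·x^4: subtract (8·x)·f(x) = 8·x^4 - 32·x^3 - 8·x^2 + 16·x, leaving 34·x^3 - 3·x^2 - 22·x
  leading term 34·x^3: subtract (34)·f(x) = 34·x^3 - 136·x^2 - 34·x + 68, leaving 133·x^2 + 12·x - 68
The degree is now < 3, so this is the remainder. Hence a · b ≡ 133·x^2 + 12·x - 68 in Q[x]/(f).

Final answer: a · b ≡ 133·x^2 + 12·x - 68 (mod f(x))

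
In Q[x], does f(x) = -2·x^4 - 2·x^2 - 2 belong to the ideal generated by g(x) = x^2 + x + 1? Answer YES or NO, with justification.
YES

In Q[x] the ideal (g) consists of all multiples of g, so f ∈ (g) iff g | f, i.e. iff the remainder of f on division by g is 0. Divide f by g (g is monic, so eliminate the leading term of the running remainder at each step):
  leading term -2·x^4: subtract (-2·x^2)·g(x) = -2·x^4 - 2·x^3 - 2·x^2, leaving 2·x^3 - 2
  leading term 2·x^3: subtract (2·x)·g(x) = 2·x^3 + 2·x^2 + 2·x, leaving -2·x^2 - 2·x - 2
  leading term -2·x^2: subtract (-2)·g(x) = -2·x^2 - 2·x - 2, leaving 0
The remainder is 0, so f(x) = g(x) · h(x) with h(x) = -2·x^2 + 2·x - 2. Hence g | f, i.e. f ∈ (g).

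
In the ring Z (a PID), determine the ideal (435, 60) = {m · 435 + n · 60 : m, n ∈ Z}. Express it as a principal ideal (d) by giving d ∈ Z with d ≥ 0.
In the PID Z, (a, b) is generated by gcd(a, b). Compute gcd(435, 60) with the extended Euclidean algorithm, tracking rows (r, s, t) with s·435 + t·60 = r:
  row A: (435, 1, 0)   [1·435 + 0·60 = 435]
  row B: (60, 0, 1)   [0·435 + 1·60 = 60]
  435 = 7·60 + 15   → row C = row A − 7·row B = (15, 1, −7)   [check: 1·435 − 7·60 = 15]
  60 = 4·15 + 0   → remainder 0, stop. gcd = 15 (last nonzero row C).
So gcd(435, 60) = 15, with Bézout identity 1·435 − 7·60 = 15. Containment (⊇): the Bézout identity exhibits 15 as an element of (435, 60), giving (15) ⊆ (435, 60). Containment (⊆): since 15 | 435 and 15 | 60 (435 = 15·29, 60 = 15·4), every Z-linear combination of 435 and 60 is divisible by 15, so (435, 60) ⊆ (15). Therefore (435, 60) = (15), d = 15.

Final answer: (435, 60) = (15); d = 15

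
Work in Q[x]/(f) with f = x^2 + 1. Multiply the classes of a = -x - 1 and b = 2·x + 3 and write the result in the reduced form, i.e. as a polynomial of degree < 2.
a · b ≡ -5·x - 1 (mod f(x))

First multiply in Q[x] without reducing: a · b = -2·x^2 - 5·x - 3. Now divide by f(x) = x^2 + 1, eliminating the leading term at each step:
  leading term -2·x^2: subtract (-2)·f(x) = -2·x^2 - 2, leaving -5·x - 1
The degree is now < 2, so this is the remainder. Hence a · b ≡ -5·x - 1 in Q[x]/(f).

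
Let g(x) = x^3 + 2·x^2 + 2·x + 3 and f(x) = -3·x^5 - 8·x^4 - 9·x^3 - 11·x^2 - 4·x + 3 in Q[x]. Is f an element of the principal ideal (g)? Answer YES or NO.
YES

In Q[x] the ideal (g) consists of all multiples of g, so f ∈ (g) iff g | f, i.e. iff the remainder of f on division by g is 0. Divide f by g (g is monic, so eliminate the leading term of the running remainder at each step):
  leading term -3·x^5: subtract (-3·x^2)·g(x) = -3·x^5 - 6·x^4 - 6·x^3 - 9·x^2, leaving -2·x^4 - 3·x^3 - 2·x^2 - 4·x + 3
  leading term -2·x^4: subtract (-2·x)·g(x) = -2·x^4 - 4·x^3 - 4·x^2 - 6·x, leaving x^3 + 2·x^2 + 2·x + 3
  leading term x^3: subtract (1)·g(x) = x^3 + 2·x^2 + 2·x + 3, leaving 0
The remainder is 0, so f(x) = g(x) · h(x) with h(x) = -3·x^2 - 2·x + 1. Hence g | f, i.e. f ∈ (g).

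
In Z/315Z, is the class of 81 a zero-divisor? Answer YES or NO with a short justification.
gcd(81, 315) = 9 > 1, so 81 is not a unit in Z/315Z. In Z/nZ every nonzero non-unit is a zero-divisor: explicitly, take b = 315/gcd = 35 ≠ 0 (mod 315); then 81·35 = 2835 = 9·315, i.e. 81·35 ≡ 0 (mod 315). So 81 is a zero-divisor.

Final answer: YES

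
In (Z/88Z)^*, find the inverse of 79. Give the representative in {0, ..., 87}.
79^(−1) ≡ 39 (mod 88)

Apply the extended Euclidean algorithm to (88, 79), tracking rows (r, s, t) with s·88 + t·79 = r. Each division r_prev = q·r_cur + r_new produces the new row as (previous row) − q·(current row):
  row A: (88, 1, 0)   [1·88 + 0·79 = 88]
  row B: (79, 0, 1)   [0·88 + 1·79 = 79]
  88 = 1·79 + 9   → row C = row A − 1·row B = (9, 1, −1)   [check: 1·88 − 1·79 = 9]
  79 = 8·9 + 7   → row D = row B − 8·row C = (7, −8, 9)   [check: −8·88 + 9·79 = 7]
  9 = 1·7 + 2   → row E = row C − 1·row D = (2, 9, −10)   [check: 9·88 − 10·79 = 2]
  7 = 3·2 + 1   → row F = row D − 3·row E = (1, −35, 39)   [check: −35·88 + 39·79 = 1]
  2 = 2·1 + 0   → remainder 0, stop. gcd = 1 (last nonzero row F).
The gcd is 1, so 79 is invertible mod 88. The last nonzero row gives −35·88 + 39·79 = 1, so t = 39. So 79^(−1) ≡ 39 (mod 88). Verify: 79 · 39 = 3081 ≡ 1 (mod 88). ✓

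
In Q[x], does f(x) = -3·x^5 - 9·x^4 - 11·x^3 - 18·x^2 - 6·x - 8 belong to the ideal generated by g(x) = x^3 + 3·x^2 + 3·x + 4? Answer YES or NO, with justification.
In Q[x] the ideal (g) consists of all multiples of g, so f ∈ (g) iff g | f, i.e. iff the remainder of f on division by g is 0. Divide f by g (g is monic, so eliminate the leading term of the running remainder at each step):
  leading term -3·x^5: subtract (-3·x^2)·g(x) = -3·x^5 - 9·x^4 - 9·x^3 - 12·x^2, leaving -2·x^3 - 6·x^2 - 6·x - 8
  leading term -2·x^3: subtract (-2)·g(x) = -2·x^3 - 6·x^2 - 6·x - 8, leaving 0
The remainder is 0, so f(x) = g(x) · h(x) with h(x) = -3·x^2 - 2. Hence g | f, i.e. f ∈ (g).

Final answer: YES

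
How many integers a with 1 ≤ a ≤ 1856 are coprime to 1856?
The number of a ∈ {1, ..., 1856} with gcd(a, 1856) = 1 is by definition Euler's totient φ(1856). φ is multiplicative, with φ(p^e) = p^e − p^(e−1). Factorise 1856 = 2^6 · 29. Then
  φ(1856) = (2^6 − 2^5) · (29 − 1) = 32 · 28 = 896.
So there are 896 such integers.

Final answer: 896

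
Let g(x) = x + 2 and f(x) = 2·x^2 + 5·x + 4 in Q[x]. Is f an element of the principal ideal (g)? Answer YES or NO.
In Q[x] the ideal (g) consists of all multiples of g, so f ∈ (g) iff g | f, i.e. iff the remainder of f on division by g is 0. Divide f by g (g is monic, so eliminate the leading term of the running remainder at each step):
  leading term 2·x^2: subtract (2·x)·g(x) = 2·x^2 + 4·x, leaving x + 4
  leading term x: subtract (1)·g(x) = x + 2, leaving 2
The remainder r(x) = 2 ≠ 0 (and deg r < deg g), so g ∤ f, i.e. f ∉ (g).

Final answer: NO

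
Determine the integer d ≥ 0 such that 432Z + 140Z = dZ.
(432, 140) = (4); d = 4

In the PID Z, (a, b) is generated by gcd(a, b). Compute gcd(432, 140) with the extended Euclidean algorithm, tracking rows (r, s, t) with s·432 + t·140 = r:
  row A: (432, 1, 0)   [1·432 + 0·140 = 432]
  row B: (140, 0, 1)   [0·432 + 1·140 = 140]
  432 = 3·140 + 12   → row C = row A − 3·row B = (12, 1, −3)   [check: 1·432 − 3·140 = 12]
  140 = 11·12 + 8   → row D = row B − 11·row C = (8, −11, 34)   [check: −11·432 + 34·140 = 8]
  12 = 1·8 + 4   → row E = row C − 1·row D = (4, 12, −37)   [check: 12·432 − 37·140 = 4]
  8 = 2·4 + 0   → remainder 0, stop. gcd = 4 (last nonzero row E).
So gcd(432, 140) = 4, with Bézout identity 12·432 − 37·140 = 4. Containment (⊇): the Bézout identity exhibits 4 as an element of (432, 140), giving (4) ⊆ (432, 140). Containment (⊆): since 4 | 432 and 4 | 140 (432 = 4·108, 140 = 4·35), every Z-linear combination of 432 and 140 is divisible by 4, so (432, 140) ⊆ (4). Therefore (432, 140) = (4), d = 4.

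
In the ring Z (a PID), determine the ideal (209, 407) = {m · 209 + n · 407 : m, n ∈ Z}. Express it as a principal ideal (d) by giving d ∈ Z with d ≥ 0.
In the PID Z, (a, b) is generated by gcd(a, b). Compute gcd(407, 209) with the extended Euclidean algorithm, tracking rows (r, s, t) with s·407 + t·209 = r:
  row A: (407, 1, 0)   [1·407 + 0·209 = 407]
  row B: (209, 0, 1)   [0·407 + 1·209 = 209]
  407 = 1·209 + 198   → row C = row A − 1·row B = (198, 1, −1)   [check: 1·407 − 1·209 = 198]
  209 = 1·198 + 11   → row D = row B − 1·row C = (11, −1, 2)   [check: −1·407 + 2·209 = 11]
  198 = 18·11 + 0   → remainder 0, stop. gcd = 11 (last nonzero row D).
So gcd(209, 407) = 11, with Bézout identity −1·407 + 2·209 = 11. Containment (⊇): the Bézout identity exhibits 11 as an element of (209, 407), giving (11) ⊆ (209, 407). Containment (⊆): since 11 | 209 and 11 | 407 (209 = 11·19, 407 = 11·37), every Z-linear combination of 209 and 407 is divisible by 11, so (209, 407) ⊆ (11). Therefore (209, 407) = (11), d = 11.

Final answer: (209, 407) = (11); d = 11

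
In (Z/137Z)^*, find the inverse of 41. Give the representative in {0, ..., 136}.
41^(−1) ≡ 127 (mod 137)

Apply the extended Euclidean algorithm to (137, 41), tracking rows (r, s, t) with s·137 + t·41 = r. Each division r_prev = q·r_cur + r_new produces the new row as (previous row) − q·(current row):
  row A: (137, 1, 0)   [1·137 + 0·41 = 137]
  row B: (41, 0, 1)   [0·137 + 1·41 = 41]
  137 = 3·41 + 14   → row C = row A − 3·row B = (14, 1, −3)   [check: 1·137 − 3·41 = 14]
  41 = 2·14 + 13   → row D = row B − 2·row C = (13, −2, 7)   [check: −2·137 + 7·41 = 13]
  14 = 1·13 + 1   → row E = row C − 1·row D = (1, 3, −10)   [check: 3·137 − 10·41 = 1]
  13 = 13·1 + 0   → remainder 0, stop. gcd = 1 (last nonzero row E).
The gcd is 1, so 41 is invertible mod 137. The last nonzero row gives 3·137 − 10·41 = 1, so t = −10. So 41^(−1) ≡ −10 ≡ 127 (mod 137). Verify: 41 · 127 = 5207 ≡ 1 (mod 137). ✓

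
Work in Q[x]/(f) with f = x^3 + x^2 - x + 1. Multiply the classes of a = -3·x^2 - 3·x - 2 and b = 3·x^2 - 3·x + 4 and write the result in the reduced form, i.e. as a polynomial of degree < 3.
First multiply in Q[x] without reducing: a · b = -9·x^4 - 9·x^2 - 6·x - 8. Now divide by f(x) = x^3 + x^2 - x + 1, eliminating the leading term at each step:
  leading term -9·x^4: subtract (-9·x)·f(x) = -9·x^4 - 9·x^3 + 9·x^2 - 9·x, leaving 9·x^3 - 18·x^2 + 3·x - 8
  leading term 9·x^3: subtract (9)·f(x) = 9·x^3 + 9·x^2 - 9·x + 9, leaving -27·x^2 + 12·x - 17
The degree is now < 3, so this is the remainder. Hence a · b ≡ -27·x^2 + 12·x - 17 in Q[x]/(f).

Final answer: a · b ≡ -27·x^2 + 12·x - 17 (mod f(x))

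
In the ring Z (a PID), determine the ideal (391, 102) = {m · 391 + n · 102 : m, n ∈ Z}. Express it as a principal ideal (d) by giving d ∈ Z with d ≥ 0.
In the PID Z, (a, b) is generated by gcd(a, b). Compute gcd(391, 102) with the extended Euclidean algorithm, tracking rows (r, s, t) with s·391 + t·102 = r:
  row A: (391, 1, 0)   [1·391 + 0·102 = 391]
  row B: (102, 0, 1)   [0·391 + 1·102 = 102]
  391 = 3·102 + 85   → row C = row A − 3·row B = (85, 1, −3)   [check: 1·391 − 3·102 = 85]
  102 = 1·85 + 17   → row D = row B − 1·row C = (17, −1, 4)   [check: −1·391 + 4·102 = 17]
  85 = 5·17 + 0   → remainder 0, stop. gcd = 17 (last nonzero row D).
So gcd(391, 102) = 17, with Bézout identity −1·391 + 4·102 = 17. Containment (⊇): the Bézout identity exhibits 17 as an element of (391, 102), giving (17) ⊆ (391, 102). Containment (⊆): since 17 | 391 and 17 | 102 (391 = 17·23, 102 = 17·6), every Z-linear combination of 391 and 102 is divisible by 17, so (391, 102) ⊆ (17). Therefore (391, 102) = (17), d = 17.

Final answer: (391, 102) = (17); d = 17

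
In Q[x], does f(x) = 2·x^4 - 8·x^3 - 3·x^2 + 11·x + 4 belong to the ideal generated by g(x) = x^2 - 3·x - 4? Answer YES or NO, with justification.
YES

In Q[x] the ideal (g) consists of all multiples of g, so f ∈ (g) iff g | f, i.e. iff the remainder of f on division by g is 0. Divide f by g (g is monic, so eliminate the leading term of the running remainder at each step):
  leading term 2·x^4: subtract (2·x^2)·g(x) = 2·x^4 - 6·x^3 - 8·x^2, leaving -2·x^3 + 5·x^2 + 11·x + 4
  leading term -2·x^3: subtract (-2·x)·g(x) = -2·x^3 + 6·x^2 + 8·x, leaving -x^2 + 3·x + 4
  leading term -x^2: subtract (-1)·g(x) = -x^2 + 3·x + 4, leaving 0
The remainder is 0, so f(x) = g(x) · h(x) with h(x) = 2·x^2 - 2·x - 1. Hence g | f, i.e. f ∈ (g).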